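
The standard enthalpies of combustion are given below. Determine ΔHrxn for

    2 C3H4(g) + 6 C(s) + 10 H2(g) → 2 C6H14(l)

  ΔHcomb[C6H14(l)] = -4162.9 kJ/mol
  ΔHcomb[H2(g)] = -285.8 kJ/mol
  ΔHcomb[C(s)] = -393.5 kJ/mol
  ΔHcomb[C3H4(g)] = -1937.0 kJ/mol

ΔHrxn = -767.2 kJ/mol

Using ΔH = Σ nΔHc°(reactants) − Σ nΔHc°(products):
= [2·(-1937.0) + 6·(-393.5) + 10·(-285.8)] − [2·(-4162.9)]
= -767.2 kJ/mol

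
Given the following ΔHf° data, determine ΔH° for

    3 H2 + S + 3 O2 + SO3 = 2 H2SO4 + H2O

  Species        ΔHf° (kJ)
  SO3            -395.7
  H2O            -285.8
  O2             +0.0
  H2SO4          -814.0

ΔH° = -1518.1 kJ

ΔH°rxn = Σ nΔHf°(products) − Σ nΔHf°(reactants).
Products: 2·(-814.0) + 1·(-285.8) = -1913.8
Reactants: 3·(+0.0) + 1·(+0.0) + 3·(+0.0) + 1·(-395.7) = -395.7
ΔH° = (-1913.8) − (-395.7) = -1518.1 kJ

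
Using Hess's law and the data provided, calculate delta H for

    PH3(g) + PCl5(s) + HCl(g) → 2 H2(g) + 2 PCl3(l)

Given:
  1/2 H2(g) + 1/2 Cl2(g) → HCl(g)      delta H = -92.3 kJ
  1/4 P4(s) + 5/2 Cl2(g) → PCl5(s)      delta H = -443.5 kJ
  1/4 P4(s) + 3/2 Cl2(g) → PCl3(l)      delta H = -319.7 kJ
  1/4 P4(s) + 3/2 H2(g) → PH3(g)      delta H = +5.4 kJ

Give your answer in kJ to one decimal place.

delta H = -109.0 kJ

equation 1 reversed: +92.3 kJ
equation 2 reversed: +443.5 kJ
equation 3 × 2: (2)·(-319.7) = -639.4 kJ
equation 4 reversed: -5.4 kJ
Summing the manipulated equations, delta H = (-1)·(-92.3) + (-1)·(-443.5) + (2)·(-319.7) + (-1)·(+5.4) = -109.0 kJ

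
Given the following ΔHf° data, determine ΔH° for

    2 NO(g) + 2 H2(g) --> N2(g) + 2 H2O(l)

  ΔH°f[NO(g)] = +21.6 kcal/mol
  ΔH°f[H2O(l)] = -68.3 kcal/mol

ΔH° = -179.8 kcal/mol

Products: 1·(+0.0) + 2·(-68.3) = -136.6
Reactants: 2·(+21.6) + 2·(+0.0) = +43.2
ΔH° = (-136.6) − (+43.2) = -179.8 kcal/mol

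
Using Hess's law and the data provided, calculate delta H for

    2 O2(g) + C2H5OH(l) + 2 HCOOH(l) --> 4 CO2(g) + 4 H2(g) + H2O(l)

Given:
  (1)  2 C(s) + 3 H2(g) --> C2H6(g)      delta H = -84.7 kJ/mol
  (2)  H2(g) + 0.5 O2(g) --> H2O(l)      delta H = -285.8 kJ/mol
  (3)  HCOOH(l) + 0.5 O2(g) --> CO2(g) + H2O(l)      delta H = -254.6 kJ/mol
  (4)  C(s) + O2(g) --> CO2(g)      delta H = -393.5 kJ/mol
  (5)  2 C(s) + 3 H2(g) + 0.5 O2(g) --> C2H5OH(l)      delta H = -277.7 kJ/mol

delta H = -732.7 kJ/mol

(1): not needed.
(2) reversed: +285.8 kJ/mol
(3) × 2: (2)·(-254.6) = -509.2 kJ/mol
(4) × 2: (2)·(-393.5) = -787.0 kJ/mol
(5) reversed: +277.7 kJ/mol
delta H = (-1)·(-285.8) + (2)·(-254.6) + (2)·(-393.5) + (-1)·(-277.7) = -732.7 kJ/mol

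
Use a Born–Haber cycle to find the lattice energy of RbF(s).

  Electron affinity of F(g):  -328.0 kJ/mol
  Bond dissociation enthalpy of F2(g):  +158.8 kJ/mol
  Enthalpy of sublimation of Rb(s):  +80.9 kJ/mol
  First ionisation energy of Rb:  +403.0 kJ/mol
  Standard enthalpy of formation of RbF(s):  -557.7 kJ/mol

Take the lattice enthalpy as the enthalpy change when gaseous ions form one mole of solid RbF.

ΔHf° = 1·ΔHsub + 1·(ΣIE) + 1/2·D(F2) + 1·EA + U
-557.7 = 1·(+80.9) + 1·(+403.0) + 1/2·(+158.8) + 1·(-328.0) + U
U = -557.7 − (+235.3) = -793.0 kJ/mol

U = -793.0 kJ/mol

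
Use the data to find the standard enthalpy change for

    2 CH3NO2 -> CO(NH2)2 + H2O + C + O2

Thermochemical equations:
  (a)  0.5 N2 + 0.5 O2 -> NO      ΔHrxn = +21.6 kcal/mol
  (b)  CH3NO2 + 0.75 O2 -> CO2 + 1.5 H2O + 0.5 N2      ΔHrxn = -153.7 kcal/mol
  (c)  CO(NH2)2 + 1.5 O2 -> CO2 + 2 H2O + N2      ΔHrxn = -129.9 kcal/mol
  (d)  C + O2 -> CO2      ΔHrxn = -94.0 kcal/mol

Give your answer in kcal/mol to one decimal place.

ΔHrxn = -83.5 kcal/mol

(a): not needed.
(b) × 2: (2)·(-153.7) = -307.4 kcal/mol
(c) reversed: +129.9 kcal/mol
(d) reversed: +94.0 kcal/mol
ΔHrxn = (2)·(-153.7) + (-1)·(-129.9) + (-1)·(-94.0) = -83.5 kcal/mol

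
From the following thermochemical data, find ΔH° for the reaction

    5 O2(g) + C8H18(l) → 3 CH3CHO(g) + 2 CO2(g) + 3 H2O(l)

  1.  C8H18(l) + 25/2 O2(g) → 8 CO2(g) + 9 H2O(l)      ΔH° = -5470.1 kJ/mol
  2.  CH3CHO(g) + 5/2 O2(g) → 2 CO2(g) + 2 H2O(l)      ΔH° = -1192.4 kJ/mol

ΔH° = -1892.9 kJ/mol

eq. 1 as written (C8H18(l) already on the reactant side): -5470.1 kJ/mol
eq. 2 reversed and × 3 (CH3CHO(g) must end up as a product; scale by 3 for the 3 CH3CHO(g)): (-3)·(-1192.4) = +3577.2 kJ/mol
Since enthalpy is a state function, ΔH° = (1)·(-5470.1) + (-3)·(-1192.4) = -1892.9 kJ/mol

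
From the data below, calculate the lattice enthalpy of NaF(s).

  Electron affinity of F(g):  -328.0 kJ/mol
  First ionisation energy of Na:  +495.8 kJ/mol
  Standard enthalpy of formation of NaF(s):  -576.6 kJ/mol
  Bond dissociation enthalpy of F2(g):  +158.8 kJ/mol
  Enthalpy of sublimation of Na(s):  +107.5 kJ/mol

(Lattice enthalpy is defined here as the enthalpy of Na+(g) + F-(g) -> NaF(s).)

U = -931.3 kJ/mol

ΔHf° = 1·ΔHsub + 1·(ΣIE) + 1/2·D(F2) + 1·EA + U
-576.6 = 1·(+107.5) + 1·(+495.8) + 1/2·(+158.8) + 1·(-328.0) + U
U = -576.6 − (+354.7) = -931.3 kJ/mol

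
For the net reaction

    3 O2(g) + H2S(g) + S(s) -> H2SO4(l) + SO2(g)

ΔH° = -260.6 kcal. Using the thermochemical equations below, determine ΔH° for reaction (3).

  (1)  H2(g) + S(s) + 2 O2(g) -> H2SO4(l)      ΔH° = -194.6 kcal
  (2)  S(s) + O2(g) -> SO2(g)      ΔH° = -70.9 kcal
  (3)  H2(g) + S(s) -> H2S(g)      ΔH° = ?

(1) as written (H2SO4(l) already on the product side): -194.6 kcal
(2) as written (SO2(g) already on the product side): -70.9 kcal
(3) reversed (reverse to put H2S(g) on the reactant side): contributes −x
-260.6 = (-194.6) + (-70.9) − x
x = (-260.6 − (-265.5)) / (-1) = -4.9 kcal

ΔH° = -4.9 kcal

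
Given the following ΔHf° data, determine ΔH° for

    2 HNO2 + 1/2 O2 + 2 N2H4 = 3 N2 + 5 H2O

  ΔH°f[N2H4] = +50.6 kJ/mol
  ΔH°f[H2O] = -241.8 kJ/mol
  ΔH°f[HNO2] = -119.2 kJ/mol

Products: 3·(+0.0) + 5·(-241.8) = -1209.0
Reactants: 2·(-119.2) + 1/2·(+0.0) + 2·(+50.6) = -137.2
ΔH° = (-1209.0) − (-137.2) = -1071.8 kJ/mol

ΔH° = -1071.8 kJ/mol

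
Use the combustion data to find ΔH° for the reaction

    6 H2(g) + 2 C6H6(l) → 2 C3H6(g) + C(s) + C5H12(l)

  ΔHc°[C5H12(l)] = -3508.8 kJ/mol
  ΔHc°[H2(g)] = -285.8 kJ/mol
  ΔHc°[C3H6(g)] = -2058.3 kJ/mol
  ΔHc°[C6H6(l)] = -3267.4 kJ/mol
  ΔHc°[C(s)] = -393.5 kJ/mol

Using ΔH = Σ nΔHc°(reactants) − Σ nΔHc°(products):
= [6·(-285.8) + 2·(-3267.4)] − [2·(-2058.3) + 1·(-393.5) + 1·(-3508.8)]
= -230.7 kJ/mol

ΔH° = -230.7 kJ/mol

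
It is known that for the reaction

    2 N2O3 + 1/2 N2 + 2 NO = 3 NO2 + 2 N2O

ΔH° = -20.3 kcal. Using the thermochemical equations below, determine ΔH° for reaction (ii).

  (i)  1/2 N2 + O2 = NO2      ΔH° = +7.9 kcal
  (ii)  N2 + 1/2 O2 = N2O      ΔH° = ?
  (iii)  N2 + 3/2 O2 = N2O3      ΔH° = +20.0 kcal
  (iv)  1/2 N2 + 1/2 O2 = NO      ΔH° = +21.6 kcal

ΔH° = 19.6 kcal

(i) × 3 (scale by 3 for the 3 NO2): (3)·(+7.9) = +23.7 kcal
(ii) × 2 (×2 to match 2 N2O in the target): contributes 2·x
(iii) reversed and × 2 (N2O3 must end up as a reactant; scale by 2 for the 2 N2O3): (-2)·(+20.0) = -40.0 kcal
(iv) reversed and × 2 (NO must end up as a reactant; ×2 to match 2 NO in the target): (-2)·(+21.6) = -43.2 kcal
-20.3 = (+23.7) + (-40.0) + (-43.2) + 2·x
x = (-20.3 − (-59.5)) / (2) = 19.6 kcal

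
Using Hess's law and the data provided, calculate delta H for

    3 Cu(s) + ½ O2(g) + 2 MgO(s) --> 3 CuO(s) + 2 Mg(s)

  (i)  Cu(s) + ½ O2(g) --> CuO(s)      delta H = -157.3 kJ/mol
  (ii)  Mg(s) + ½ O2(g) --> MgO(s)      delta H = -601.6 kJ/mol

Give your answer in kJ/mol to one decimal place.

(i) × 3 (×3 to match 3 CuO(s) in the target): (3)·(-157.3) = -471.9 kJ/mol
(ii) reversed and × 2 (reverse to put MgO(s) on the reactant side; ×2 to match 2 MgO(s) in the target): (-2)·(-601.6) = +1203.2 kJ/mol
Combining the equations, delta H = (-471.9) + (+1203.2) = 731.3 kJ/mol

delta H = 731.3 kJ/mol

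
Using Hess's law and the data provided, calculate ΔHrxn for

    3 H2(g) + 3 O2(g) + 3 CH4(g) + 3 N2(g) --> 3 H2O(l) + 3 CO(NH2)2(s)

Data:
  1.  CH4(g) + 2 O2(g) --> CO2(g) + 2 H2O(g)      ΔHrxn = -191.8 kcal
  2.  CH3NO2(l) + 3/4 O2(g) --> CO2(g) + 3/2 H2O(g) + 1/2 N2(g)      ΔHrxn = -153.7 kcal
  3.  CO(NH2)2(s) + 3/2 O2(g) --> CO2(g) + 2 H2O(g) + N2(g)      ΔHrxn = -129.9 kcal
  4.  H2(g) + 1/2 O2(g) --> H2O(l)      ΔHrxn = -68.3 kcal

ΔHrxn = -390.6 kcal

eq. 1 × 3: (3)·(-191.8) = -575.4 kcal
eq. 2: not needed.
eq. 3 reversed and × 3: (-3)·(-129.9) = +389.7 kcal
eq. 4 × 3: (3)·(-68.3) = -204.9 kcal
Since enthalpy is a state function, ΔHrxn = (3)·(-191.8) + (-3)·(-129.9) + (3)·(-68.3) = -390.6 kcal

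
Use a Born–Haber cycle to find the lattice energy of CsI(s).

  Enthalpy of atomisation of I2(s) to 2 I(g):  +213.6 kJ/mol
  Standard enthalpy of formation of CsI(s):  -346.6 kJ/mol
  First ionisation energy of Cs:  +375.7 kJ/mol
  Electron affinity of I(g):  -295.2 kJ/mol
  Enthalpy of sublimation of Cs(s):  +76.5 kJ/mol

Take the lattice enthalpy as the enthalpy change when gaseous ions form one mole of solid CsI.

ΔHf° = 1·ΔHsub + 1·(ΣIE) + 1/2·D(I2) + 1·EA + U
-346.6 = 1·(+76.5) + 1·(+375.7) + 1/2·(+213.6) + 1·(-295.2) + U
U = -346.6 − (+263.8) = -610.4 kJ/mol

U = -610.4 kJ/mol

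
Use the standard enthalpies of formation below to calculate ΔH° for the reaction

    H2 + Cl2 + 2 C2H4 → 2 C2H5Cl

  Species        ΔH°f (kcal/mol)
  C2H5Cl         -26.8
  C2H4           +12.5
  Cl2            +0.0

ΔH° = -78.6 kcal/mol

ΔH°rxn = Σ nΔHf°(products) − Σ nΔHf°(reactants).
Products: 2·(-26.8) = -53.6
Reactants: 1·(+0.0) + 1·(+0.0) + 2·(+12.5) = +25.0
ΔH° = (-53.6) − (+25.0) = -78.6 kcal/mol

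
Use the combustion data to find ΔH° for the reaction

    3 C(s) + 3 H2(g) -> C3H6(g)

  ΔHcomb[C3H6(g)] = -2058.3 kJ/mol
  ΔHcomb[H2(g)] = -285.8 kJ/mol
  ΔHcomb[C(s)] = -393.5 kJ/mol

ΔH° = 20.4 kJ/mol

With combustion enthalpies, reactants minus products:
= [3·(-393.5) + 3·(-285.8)] − [1·(-2058.3)]
= 20.4 kJ/mol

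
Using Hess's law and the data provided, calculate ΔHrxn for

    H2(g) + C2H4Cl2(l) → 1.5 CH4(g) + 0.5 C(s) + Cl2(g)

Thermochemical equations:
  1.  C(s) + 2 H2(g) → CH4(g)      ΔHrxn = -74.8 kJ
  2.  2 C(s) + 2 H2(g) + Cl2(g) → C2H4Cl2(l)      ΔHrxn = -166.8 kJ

ΔHrxn = 54.6 kJ

eq. 1 × 3/2 (×3/2 to match 3/2 CH4(g) in the target): (3/2)·(-74.8) = -112.2 kJ
eq. 2 reversed (reverse to put C2H4Cl2(l) on the reactant side): +166.8 kJ
Summing the manipulated equations, ΔHrxn = (3/2)·(-74.8) + (-1)·(-166.8) = 54.6 kJ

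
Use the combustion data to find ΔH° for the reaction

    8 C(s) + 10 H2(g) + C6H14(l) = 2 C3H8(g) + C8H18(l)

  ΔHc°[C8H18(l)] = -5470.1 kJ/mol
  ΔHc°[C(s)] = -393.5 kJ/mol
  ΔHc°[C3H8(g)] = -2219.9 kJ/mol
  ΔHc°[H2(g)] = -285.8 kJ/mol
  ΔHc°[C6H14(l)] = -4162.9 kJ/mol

ΔH° = -259.0 kJ/mol

Using ΔH = Σ nΔHc°(reactants) − Σ nΔHc°(products):
= [8·(-393.5) + 10·(-285.8) + 1·(-4162.9)] − [2·(-2219.9) + 1·(-5470.1)]
= -259.0 kJ/mol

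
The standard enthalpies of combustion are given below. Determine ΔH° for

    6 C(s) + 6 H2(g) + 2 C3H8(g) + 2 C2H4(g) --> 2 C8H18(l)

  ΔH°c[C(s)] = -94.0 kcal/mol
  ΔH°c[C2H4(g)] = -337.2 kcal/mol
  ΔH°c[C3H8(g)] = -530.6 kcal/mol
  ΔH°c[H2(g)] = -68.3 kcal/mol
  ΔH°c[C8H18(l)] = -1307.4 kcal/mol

With combustion enthalpies, reactants minus products:
= [6·(-94.0) + 6·(-68.3) + 2·(-530.6) + 2·(-337.2)] − [2·(-1307.4)]
= -94.6 kcal/mol

ΔH° = -94.6 kcal/mol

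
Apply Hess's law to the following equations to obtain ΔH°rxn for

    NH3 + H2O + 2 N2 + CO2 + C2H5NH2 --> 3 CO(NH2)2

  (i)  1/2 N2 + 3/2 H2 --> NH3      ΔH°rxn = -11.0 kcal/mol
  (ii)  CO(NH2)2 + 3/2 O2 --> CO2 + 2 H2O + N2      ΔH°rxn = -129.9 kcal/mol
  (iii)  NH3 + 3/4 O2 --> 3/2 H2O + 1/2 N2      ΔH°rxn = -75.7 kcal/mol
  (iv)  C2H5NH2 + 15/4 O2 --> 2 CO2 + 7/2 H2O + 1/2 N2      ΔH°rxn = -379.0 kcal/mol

(i): not needed (H2 appears nowhere else).
(ii) reversed and × 3 (CO(NH2)2 must end up as a product; ×3 to match 3 CO(NH2)2 in the target): (-3)·(-129.9) = +389.7 kcal/mol
(iii) as written: -75.7 kcal/mol
(iv) as written (C2H5NH2 already on the reactant side): -379.0 kcal/mol
Summing the manipulated equations, ΔH°rxn = (+389.7) + (-75.7) + (-379.0) = -65.0 kcal/mol

ΔH°rxn = -65.0 kcal/mol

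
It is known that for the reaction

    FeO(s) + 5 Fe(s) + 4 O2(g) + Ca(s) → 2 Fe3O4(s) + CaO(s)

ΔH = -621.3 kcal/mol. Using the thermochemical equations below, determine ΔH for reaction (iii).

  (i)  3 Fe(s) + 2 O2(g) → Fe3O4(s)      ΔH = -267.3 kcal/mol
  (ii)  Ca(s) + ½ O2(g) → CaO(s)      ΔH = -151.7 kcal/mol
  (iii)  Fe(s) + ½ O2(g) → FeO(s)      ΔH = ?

(i) × 2: (2)·(-267.3) = -534.6 kcal/mol
(ii) as written: -151.7 kcal/mol
(iii) reversed: contributes −x
-621.3 = (-534.6) + (-151.7) − x
x = (-621.3 − (-686.3)) / (-1) = -65.0 kcal/mol

ΔH = -65.0 kcal/mol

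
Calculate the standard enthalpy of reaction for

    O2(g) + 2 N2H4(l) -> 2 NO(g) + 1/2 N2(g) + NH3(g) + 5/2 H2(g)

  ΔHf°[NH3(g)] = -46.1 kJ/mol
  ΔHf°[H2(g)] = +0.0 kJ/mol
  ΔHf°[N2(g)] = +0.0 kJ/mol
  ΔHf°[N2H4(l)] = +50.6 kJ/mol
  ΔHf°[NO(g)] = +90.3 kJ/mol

ΔH° = 33.3 kJ/mol

Products: 2·(+90.3) + 1/2·(+0.0) + 1·(-46.1) + 5/2·(+0.0) = +134.5
Reactants: 1·(+0.0) + 2·(+50.6) = +101.2
ΔH° = (+134.5) − (+101.2) = 33.3 kJ/mol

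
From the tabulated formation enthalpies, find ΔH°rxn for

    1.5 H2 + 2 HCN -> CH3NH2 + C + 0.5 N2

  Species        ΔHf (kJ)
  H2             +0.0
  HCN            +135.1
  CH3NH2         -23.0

ΔH°rxn = -293.2 kJ

ΔH°rxn = Σ nΔHf°(products) − Σ nΔHf°(reactants).
Products: 1·(-23.0) + 1·(+0.0) + 1/2·(+0.0) = -23.0
Reactants: 3/2·(+0.0) + 2·(+135.1) = +270.2
ΔH°rxn = (-23.0) − (+270.2) = -293.2 kJ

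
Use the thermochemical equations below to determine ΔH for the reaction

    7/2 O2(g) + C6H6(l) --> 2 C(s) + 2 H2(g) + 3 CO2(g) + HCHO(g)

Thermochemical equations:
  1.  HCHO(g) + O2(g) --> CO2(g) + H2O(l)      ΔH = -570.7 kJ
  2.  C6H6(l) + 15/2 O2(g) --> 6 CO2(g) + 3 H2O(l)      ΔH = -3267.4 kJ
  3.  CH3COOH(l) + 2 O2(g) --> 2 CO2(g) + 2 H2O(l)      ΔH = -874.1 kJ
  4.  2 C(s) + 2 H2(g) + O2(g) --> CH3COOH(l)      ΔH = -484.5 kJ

ΔH = -1338.1 kJ

eq. 1 reversed: +570.7 kJ
eq. 2 as written: -3267.4 kJ
eq. 3 reversed: +874.1 kJ
eq. 4 reversed: +484.5 kJ
ΔH = (-1)·(-570.7) + (1)·(-3267.4) + (-1)·(-874.1) + (-1)·(-484.5) = -1338.1 kJ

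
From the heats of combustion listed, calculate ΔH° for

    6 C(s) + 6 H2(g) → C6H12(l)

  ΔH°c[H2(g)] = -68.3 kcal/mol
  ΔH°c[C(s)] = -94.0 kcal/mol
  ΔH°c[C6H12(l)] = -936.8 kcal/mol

ΔH° = -37.0 kcal/mol

With combustion enthalpies, reactants minus products:
= [6·(-94.0) + 6·(-68.3)] − [1·(-936.8)]
= -37.0 kcal/mol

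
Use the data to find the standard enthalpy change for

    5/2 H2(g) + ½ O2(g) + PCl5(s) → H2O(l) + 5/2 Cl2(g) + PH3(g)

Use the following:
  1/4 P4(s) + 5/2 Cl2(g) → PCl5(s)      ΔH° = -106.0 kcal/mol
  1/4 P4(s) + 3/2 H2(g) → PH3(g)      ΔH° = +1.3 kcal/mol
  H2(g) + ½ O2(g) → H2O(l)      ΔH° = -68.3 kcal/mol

ΔH° = 39.0 kcal/mol

equation 1 reversed: +106.0 kcal/mol
equation 2 as written: +1.3 kcal/mol
equation 3 as written: -68.3 kcal/mol
By Hess's law, ΔH° = (+106.0) + (+1.3) + (-68.3) = 39.0 kcal/mol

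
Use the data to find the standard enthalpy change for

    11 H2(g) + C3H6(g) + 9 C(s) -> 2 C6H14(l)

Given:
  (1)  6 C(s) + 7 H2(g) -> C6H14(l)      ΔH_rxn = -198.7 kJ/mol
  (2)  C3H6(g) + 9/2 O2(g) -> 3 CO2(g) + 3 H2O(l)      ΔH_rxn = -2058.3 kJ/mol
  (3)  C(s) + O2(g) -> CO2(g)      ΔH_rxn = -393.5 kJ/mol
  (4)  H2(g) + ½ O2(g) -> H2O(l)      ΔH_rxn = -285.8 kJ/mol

(1) × 2 (scale by 2 for the 2 C6H14(l)): (2)·(-198.7) = -397.4 kJ/mol
(2) as written (C3H6(g) already on the reactant side): -2058.3 kJ/mol
(3) reversed and × 3: (-3)·(-393.5) = +1180.5 kJ/mol
(4) reversed and × 3: (-3)·(-285.8) = +857.4 kJ/mol
Since enthalpy is a state function, ΔH_rxn = (2)·(-198.7) + (1)·(-2058.3) + (-3)·(-393.5) + (-3)·(-285.8) = -417.8 kJ/mol

ΔH_rxn = -417.8 kJ/mol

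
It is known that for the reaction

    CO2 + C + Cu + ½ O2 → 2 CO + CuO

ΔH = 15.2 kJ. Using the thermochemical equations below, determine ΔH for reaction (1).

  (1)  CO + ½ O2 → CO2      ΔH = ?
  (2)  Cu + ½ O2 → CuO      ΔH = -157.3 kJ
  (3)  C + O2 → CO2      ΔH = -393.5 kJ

(1) reversed and × 2 (CO must end up as a product; scale by 2 for the 2 CO): contributes −2·x
(2) as written (CuO already on the product side): -157.3 kJ
(3) as written (C already on the reactant side): -393.5 kJ
+15.2 = (-157.3) + (-393.5) − 2·x
x = (+15.2 − (-550.8)) / (-2) = -283.0 kJ

ΔH = -283.0 kJ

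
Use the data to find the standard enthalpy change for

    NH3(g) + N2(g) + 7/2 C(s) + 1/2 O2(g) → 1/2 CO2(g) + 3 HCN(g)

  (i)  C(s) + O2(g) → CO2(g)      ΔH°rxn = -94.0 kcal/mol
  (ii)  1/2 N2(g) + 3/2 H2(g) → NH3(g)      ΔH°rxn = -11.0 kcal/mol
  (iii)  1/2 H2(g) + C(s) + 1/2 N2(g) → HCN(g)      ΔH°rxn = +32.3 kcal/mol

(i) × 1/2: (1/2)·(-94.0) = -47.0 kcal/mol
(ii) reversed: +11.0 kcal/mol
(iii) × 3: (3)·(+32.3) = +96.9 kcal/mol
Since enthalpy is a state function, ΔH°rxn = (-47.0) + (+11.0) + (+96.9) = 60.9 kcal/mol

ΔH°rxn = 60.9 kcal/mol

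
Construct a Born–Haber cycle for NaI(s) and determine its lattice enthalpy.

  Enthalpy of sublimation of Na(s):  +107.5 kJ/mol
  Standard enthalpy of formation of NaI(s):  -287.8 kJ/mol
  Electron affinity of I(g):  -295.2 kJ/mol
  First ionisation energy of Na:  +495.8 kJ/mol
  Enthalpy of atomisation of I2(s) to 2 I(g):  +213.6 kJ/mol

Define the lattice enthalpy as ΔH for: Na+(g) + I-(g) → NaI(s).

ΔHf° = 1·ΔHsub + 1·(ΣIE) + 1/2·D(I2) + 1·EA + U
-287.8 = 1·(+107.5) + 1·(+495.8) + 1/2·(+213.6) + 1·(-295.2) + U
U = -287.8 − (+414.9) = -702.7 kJ/mol

U = -702.7 kJ/mol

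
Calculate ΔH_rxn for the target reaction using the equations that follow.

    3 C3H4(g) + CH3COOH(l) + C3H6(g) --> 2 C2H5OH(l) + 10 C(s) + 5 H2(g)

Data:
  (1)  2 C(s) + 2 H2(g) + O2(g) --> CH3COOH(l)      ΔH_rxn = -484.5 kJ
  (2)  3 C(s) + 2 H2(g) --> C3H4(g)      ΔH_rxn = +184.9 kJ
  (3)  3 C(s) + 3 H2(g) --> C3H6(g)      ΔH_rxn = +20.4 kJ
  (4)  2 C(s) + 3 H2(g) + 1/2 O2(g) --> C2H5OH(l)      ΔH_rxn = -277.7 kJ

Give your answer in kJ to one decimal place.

(1) reversed (CH3COOH(l) must end up as a reactant): +484.5 kJ
(2) reversed and × 3 (reverse to put C3H4(g) on the reactant side; scale by 3 for the 3 C3H4(g)): (-3)·(+184.9) = -554.7 kJ
(3) reversed (reverse to put C3H6(g) on the reactant side): -20.4 kJ
(4) × 2 (scale by 2 for the 2 C2H5OH(l)): (2)·(-277.7) = -555.4 kJ
Combining the equations, ΔH_rxn = (+484.5) + (-554.7) + (-20.4) + (-555.4) = -646.0 kJ

ΔH_rxn = -646.0 kJ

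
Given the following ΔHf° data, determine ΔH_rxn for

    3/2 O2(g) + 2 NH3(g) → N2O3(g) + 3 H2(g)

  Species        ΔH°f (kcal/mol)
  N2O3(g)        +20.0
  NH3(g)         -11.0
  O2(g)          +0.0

ΔH°rxn = Σ nΔHf°(products) − Σ nΔHf°(reactants).
Products: 1·(+20.0) + 3·(+0.0) = +20.0
Reactants: 3/2·(+0.0) + 2·(-11.0) = -22.0
ΔH_rxn = (+20.0) − (-22.0) = 42.0 kcal/mol

ΔH_rxn = 42.0 kcal/mol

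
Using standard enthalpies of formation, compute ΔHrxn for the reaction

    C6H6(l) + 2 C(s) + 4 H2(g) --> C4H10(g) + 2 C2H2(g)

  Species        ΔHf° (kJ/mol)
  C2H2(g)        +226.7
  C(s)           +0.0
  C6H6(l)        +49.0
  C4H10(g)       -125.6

ΔHrxn = 278.8 kJ/mol

Products: 1·(-125.6) + 2·(+226.7) = +327.8
Reactants: 1·(+49.0) + 2·(+0.0) + 4·(+0.0) = +49.0
ΔHrxn = (+327.8) − (+49.0) = 278.8 kJ/mol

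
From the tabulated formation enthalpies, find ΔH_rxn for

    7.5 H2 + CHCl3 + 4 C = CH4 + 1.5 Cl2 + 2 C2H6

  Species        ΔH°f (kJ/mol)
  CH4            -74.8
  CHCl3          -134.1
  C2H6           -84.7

Products: 1·(-74.8) + 3/2·(+0.0) + 2·(-84.7) = -244.2
Reactants: 15/2·(+0.0) + 1·(-134.1) + 4·(+0.0) = -134.1
ΔH_rxn = (-244.2) − (-134.1) = -110.1 kJ/mol

ΔH_rxn = -110.1 kJ/mol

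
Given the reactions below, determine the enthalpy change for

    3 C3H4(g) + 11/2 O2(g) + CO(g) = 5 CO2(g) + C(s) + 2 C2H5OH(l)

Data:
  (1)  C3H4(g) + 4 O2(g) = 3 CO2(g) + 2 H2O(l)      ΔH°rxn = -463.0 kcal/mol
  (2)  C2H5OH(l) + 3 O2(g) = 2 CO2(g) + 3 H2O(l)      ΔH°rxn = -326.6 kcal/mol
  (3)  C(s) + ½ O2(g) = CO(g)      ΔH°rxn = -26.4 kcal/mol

ΔH°rxn = -709.4 kcal/mol

(1) × 3: (3)·(-463.0) = -1389.0 kcal/mol
(2) reversed and × 2: (-2)·(-326.6) = +653.2 kcal/mol
(3) reversed: +26.4 kcal/mol
ΔH°rxn = (3)·(-463.0) + (-2)·(-326.6) + (-1)·(-26.4) = -709.4 kcal/mol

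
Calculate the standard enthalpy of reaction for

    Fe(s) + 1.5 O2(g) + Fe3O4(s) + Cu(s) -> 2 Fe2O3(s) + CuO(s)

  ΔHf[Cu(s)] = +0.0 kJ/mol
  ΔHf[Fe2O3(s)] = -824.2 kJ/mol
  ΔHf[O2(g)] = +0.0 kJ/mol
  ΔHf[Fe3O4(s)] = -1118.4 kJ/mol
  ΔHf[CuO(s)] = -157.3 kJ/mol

ΔH°rxn = Σ nΔHf°(products) − Σ nΔHf°(reactants).
Products: 2·(-824.2) + 1·(-157.3) = -1805.7
Reactants: 1·(+0.0) + 3/2·(+0.0) + 1·(-1118.4) + 1·(+0.0) = -1118.4
ΔHrxn = (-1805.7) − (-1118.4) = -687.3 kJ/mol

ΔHrxn = -687.3 kJ/mol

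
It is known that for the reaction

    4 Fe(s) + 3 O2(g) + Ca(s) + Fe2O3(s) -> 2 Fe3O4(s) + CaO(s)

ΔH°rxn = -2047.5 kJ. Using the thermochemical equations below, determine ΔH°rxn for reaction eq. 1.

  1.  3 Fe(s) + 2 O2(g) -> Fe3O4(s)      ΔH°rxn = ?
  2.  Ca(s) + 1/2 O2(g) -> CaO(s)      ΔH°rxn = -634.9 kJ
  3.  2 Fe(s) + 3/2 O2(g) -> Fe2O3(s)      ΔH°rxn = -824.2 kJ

ΔH°rxn = -1118.4 kJ

eq. 1 × 2: contributes 2·x
eq. 2 as written: -634.9 kJ
eq. 3 reversed: +824.2 kJ
-2047.5 = (-634.9) + (+824.2) + 2·x
x = (-2047.5 − (+189.3)) / (2) = -1118.4 kJ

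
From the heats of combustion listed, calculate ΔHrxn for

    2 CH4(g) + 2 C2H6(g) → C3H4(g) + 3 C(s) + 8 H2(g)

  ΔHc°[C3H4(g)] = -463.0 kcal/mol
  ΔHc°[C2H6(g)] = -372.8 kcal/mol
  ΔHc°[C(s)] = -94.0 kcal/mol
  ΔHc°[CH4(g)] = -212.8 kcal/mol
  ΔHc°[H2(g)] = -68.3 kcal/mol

ΔHrxn = 120.2 kcal/mol

With combustion enthalpies, reactants minus products:
= [2·(-212.8) + 2·(-372.8)] − [1·(-463.0) + 3·(-94.0) + 8·(-68.3)]
= 120.2 kcal/mol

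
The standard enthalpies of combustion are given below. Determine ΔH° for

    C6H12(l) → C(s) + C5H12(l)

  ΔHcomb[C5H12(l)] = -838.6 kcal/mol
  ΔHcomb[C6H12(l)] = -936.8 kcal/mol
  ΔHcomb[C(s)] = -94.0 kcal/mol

Using ΔH = Σ nΔHc°(reactants) − Σ nΔHc°(products):
= [1·(-936.8)] − [1·(-94.0) + 1·(-838.6)]
= -4.2 kcal/mol

ΔH° = -4.2 kcal/mol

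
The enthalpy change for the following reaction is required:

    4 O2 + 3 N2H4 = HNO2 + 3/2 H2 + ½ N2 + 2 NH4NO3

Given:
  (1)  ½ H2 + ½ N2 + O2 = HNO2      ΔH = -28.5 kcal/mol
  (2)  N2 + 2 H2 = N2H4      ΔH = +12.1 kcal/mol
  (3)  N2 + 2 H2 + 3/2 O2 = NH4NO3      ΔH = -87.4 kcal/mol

(1) as written (HNO2 already on the product side): -28.5 kcal/mol
(2) reversed and × 3 (N2H4 must end up as a reactant; ×3 to match 3 N2H4 in the target): (-3)·(+12.1) = -36.3 kcal/mol
(3) × 2 (×2 to match 2 NH4NO3 in the target): (2)·(-87.4) = -174.8 kcal/mol
ΔH = (1)·(-28.5) + (-3)·(+12.1) + (2)·(-87.4) = -239.6 kcal/mol

ΔH = -239.6 kcal/mol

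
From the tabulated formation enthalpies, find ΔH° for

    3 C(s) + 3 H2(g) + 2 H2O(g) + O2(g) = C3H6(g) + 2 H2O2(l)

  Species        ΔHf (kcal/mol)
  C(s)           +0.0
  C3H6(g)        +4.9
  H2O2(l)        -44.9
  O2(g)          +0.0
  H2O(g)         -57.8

ΔH° = 30.7 kcal/mol

ΔH°rxn = Σ nΔHf°(products) − Σ nΔHf°(reactants).
Products: 1·(+4.9) + 2·(-44.9) = -84.9
Reactants: 3·(+0.0) + 3·(+0.0) + 2·(-57.8) + 1·(+0.0) = -115.6
ΔH° = (-84.9) − (-115.6) = 30.7 kcal/mol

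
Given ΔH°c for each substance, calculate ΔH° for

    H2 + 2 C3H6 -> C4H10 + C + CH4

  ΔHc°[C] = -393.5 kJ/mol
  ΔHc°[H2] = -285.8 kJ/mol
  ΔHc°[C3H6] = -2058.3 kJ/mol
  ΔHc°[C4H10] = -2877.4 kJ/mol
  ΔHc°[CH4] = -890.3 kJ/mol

Using ΔH = Σ nΔHc°(reactants) − Σ nΔHc°(products):
= [1·(-285.8) + 2·(-2058.3)] − [1·(-2877.4) + 1·(-393.5) + 1·(-890.3)]
= -241.2 kJ/mol

ΔH° = -241.2 kJ/mol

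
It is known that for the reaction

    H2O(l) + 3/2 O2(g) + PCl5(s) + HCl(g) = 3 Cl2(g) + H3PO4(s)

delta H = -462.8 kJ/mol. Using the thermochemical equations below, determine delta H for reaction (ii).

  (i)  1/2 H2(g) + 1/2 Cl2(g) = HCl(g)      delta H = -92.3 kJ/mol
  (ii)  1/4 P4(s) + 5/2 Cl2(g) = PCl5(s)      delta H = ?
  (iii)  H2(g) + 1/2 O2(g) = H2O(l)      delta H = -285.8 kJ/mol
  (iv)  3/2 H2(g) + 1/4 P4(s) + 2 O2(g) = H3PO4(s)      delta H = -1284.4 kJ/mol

(i) reversed: +92.3 kJ/mol
(ii) reversed: contributes −x
(iii) reversed: +285.8 kJ/mol
(iv) as written: -1284.4 kJ/mol
-462.8 = (+92.3) + (+285.8) + (-1284.4) − x
x = (-462.8 − (-906.3)) / (-1) = -443.5 kJ/mol

delta H = -443.5 kJ/mol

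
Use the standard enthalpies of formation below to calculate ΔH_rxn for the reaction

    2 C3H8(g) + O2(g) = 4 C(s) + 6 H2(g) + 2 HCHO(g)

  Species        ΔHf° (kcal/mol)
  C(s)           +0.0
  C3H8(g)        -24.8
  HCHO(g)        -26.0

ΔH°rxn = Σ nΔHf°(products) − Σ nΔHf°(reactants).
Products: 4·(+0.0) + 6·(+0.0) + 2·(-26.0) = -52.0
Reactants: 2·(-24.8) + 1·(+0.0) = -49.6
ΔH_rxn = (-52.0) − (-49.6) = -2.4 kcal/mol

ΔH_rxn = -2.4 kcal/mol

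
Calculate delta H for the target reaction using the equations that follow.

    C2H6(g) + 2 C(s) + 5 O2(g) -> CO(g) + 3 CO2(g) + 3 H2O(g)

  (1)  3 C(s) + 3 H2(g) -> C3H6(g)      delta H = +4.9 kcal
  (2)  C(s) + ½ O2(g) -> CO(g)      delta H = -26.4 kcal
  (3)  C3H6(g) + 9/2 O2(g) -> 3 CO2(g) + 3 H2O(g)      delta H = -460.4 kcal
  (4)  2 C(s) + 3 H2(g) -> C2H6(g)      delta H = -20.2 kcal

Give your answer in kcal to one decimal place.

(1) as written: +4.9 kcal
(2) as written: -26.4 kcal
(3) as written: -460.4 kcal
(4) reversed: +20.2 kcal
Since enthalpy is a state function, delta H = (+4.9) + (-26.4) + (-460.4) + (+20.2) = -461.7 kcal

delta H = -461.7 kcal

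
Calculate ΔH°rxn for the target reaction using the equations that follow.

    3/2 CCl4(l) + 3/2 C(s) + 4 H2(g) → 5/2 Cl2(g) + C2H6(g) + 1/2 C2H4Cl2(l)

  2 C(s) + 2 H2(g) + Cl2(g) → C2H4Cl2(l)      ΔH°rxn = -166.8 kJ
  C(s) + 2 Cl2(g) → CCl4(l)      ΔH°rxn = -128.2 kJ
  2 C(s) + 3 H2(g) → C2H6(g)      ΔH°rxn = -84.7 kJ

ΔH°rxn = 24.2 kJ

equation 1 × 1/2: (1/2)·(-166.8) = -83.4 kJ
equation 2 reversed and × 3/2: (-3/2)·(-128.2) = +192.3 kJ
equation 3 as written: -84.7 kJ
ΔH°rxn = (1/2)·(-166.8) + (-3/2)·(-128.2) + (1)·(-84.7) = 24.2 kJ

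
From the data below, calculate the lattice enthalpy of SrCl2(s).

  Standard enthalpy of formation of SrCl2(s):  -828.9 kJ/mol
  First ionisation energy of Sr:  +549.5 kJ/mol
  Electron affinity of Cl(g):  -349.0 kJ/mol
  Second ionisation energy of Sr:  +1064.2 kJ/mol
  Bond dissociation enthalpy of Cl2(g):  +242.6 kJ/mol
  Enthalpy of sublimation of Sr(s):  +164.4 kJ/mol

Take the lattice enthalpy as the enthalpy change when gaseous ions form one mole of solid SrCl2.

U = -2151.6 kJ/mol

ΔHf° = 1·ΔHsub + 1·(ΣIE) + 1·D(Cl2) + 2·EA + U
-828.9 = 1·(+164.4) + 1·(+1613.7) + 1·(+242.6) + 2·(-349.0) + U
U = -828.9 − (+1322.7) = -2151.6 kJ/mol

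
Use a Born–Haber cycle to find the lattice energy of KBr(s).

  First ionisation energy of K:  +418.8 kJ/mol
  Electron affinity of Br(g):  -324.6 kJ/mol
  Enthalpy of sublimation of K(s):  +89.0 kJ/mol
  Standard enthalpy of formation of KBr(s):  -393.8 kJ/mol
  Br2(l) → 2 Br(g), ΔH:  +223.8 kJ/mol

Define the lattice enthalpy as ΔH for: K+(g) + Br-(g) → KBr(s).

U = -688.9 kJ/mol

ΔHf° = 1·ΔHsub + 1·(ΣIE) + 1/2·D(Br2) + 1·EA + U
-393.8 = 1·(+89.0) + 1·(+418.8) + 1/2·(+223.8) + 1·(-324.6) + U
U = -393.8 − (+295.1) = -688.9 kJ/mol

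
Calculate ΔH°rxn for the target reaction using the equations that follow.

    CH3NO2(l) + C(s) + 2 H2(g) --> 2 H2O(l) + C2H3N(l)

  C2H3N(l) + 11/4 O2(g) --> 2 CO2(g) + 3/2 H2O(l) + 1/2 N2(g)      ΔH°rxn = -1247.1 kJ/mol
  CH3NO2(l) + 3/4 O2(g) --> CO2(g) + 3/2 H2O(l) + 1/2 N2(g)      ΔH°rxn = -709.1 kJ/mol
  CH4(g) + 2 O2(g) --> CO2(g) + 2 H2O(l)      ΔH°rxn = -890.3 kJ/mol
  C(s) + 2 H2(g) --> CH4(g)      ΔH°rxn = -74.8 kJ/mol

equation 1 reversed: +1247.1 kJ/mol
equation 2 as written: -709.1 kJ/mol
equation 3 as written: -890.3 kJ/mol
equation 4 as written: -74.8 kJ/mol
By Hess's law, ΔH°rxn = (+1247.1) + (-709.1) + (-890.3) + (-74.8) = -427.1 kJ/mol

ΔH°rxn = -427.1 kJ/mol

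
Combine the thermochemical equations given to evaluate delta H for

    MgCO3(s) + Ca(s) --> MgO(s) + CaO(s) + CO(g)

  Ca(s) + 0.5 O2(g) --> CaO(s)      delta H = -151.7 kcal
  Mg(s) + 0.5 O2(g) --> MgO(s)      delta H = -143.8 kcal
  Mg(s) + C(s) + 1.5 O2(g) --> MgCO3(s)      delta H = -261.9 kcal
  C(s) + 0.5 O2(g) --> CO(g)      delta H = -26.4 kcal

delta H = -60.0 kcal

equation 1 as written (CaO(s) already on the product side): -151.7 kcal
equation 2 as written (MgO(s) already on the product side): -143.8 kcal
equation 3 reversed (MgCO3(s) must end up as a reactant): +261.9 kcal
equation 4 as written (CO(g) already on the product side): -26.4 kcal
delta H = (-151.7) + (-143.8) + (+261.9) + (-26.4) = -60.0 kcal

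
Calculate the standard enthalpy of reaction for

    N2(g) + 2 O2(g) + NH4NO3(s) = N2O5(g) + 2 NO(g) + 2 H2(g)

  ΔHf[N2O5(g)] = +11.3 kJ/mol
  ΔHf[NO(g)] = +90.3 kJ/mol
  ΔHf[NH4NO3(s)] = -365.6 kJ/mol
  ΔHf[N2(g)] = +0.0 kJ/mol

ΔH°rxn = Σ nΔHf°(products) − Σ nΔHf°(reactants).
Products: 1·(+11.3) + 2·(+90.3) + 2·(+0.0) = +191.9
Reactants: 1·(+0.0) + 2·(+0.0) + 1·(-365.6) = -365.6
ΔHrxn = (+191.9) − (-365.6) = 557.5 kJ/mol

ΔHrxn = 557.5 kJ/mol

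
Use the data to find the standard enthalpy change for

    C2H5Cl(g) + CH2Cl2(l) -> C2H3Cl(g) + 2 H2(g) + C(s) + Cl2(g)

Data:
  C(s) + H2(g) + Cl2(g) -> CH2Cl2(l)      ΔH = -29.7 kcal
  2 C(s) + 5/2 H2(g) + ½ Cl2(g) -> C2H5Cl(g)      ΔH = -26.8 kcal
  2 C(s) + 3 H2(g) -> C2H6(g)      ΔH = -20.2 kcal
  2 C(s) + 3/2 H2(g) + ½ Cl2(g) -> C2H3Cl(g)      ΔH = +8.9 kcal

equation 1 reversed (CH2Cl2(l) must end up as a reactant): +29.7 kcal
equation 2 reversed (reverse to put C2H5Cl(g) on the reactant side): +26.8 kcal
equation 3: not needed (C2H6(g) appears nowhere else).
equation 4 as written (C2H3Cl(g) already on the product side): +8.9 kcal
ΔH = (-1)·(-29.7) + (-1)·(-26.8) + (1)·(+8.9) = 65.4 kcal

ΔH = 65.4 kcal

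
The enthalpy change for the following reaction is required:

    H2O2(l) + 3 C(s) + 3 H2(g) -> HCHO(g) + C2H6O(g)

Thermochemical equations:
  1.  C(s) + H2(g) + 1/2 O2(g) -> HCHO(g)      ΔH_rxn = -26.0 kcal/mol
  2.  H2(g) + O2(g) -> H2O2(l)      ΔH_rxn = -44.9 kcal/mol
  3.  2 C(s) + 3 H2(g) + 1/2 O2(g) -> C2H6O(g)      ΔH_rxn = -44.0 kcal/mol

eq. 1 as written: -26.0 kcal/mol
eq. 2 reversed: +44.9 kcal/mol
eq. 3 as written: -44.0 kcal/mol
Summing the manipulated equations, ΔH_rxn = (-26.0) + (+44.9) + (-44.0) = -25.1 kcal/mol

ΔH_rxn = -25.1 kcal/mol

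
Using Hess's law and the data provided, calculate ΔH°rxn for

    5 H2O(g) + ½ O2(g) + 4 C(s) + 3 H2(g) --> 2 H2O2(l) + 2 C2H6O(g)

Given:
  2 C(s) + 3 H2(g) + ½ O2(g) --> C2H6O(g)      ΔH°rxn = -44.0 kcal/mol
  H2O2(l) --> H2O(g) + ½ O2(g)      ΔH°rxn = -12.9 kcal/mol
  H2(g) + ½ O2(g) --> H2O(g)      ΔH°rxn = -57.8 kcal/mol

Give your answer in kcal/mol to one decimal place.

ΔH°rxn = 111.2 kcal/mol

equation 1 × 2: (2)·(-44.0) = -88.0 kcal/mol
equation 2 reversed and × 2: (-2)·(-12.9) = +25.8 kcal/mol
equation 3 reversed and × 3: (-3)·(-57.8) = +173.4 kcal/mol
ΔH°rxn = (-88.0) + (+25.8) + (+173.4) = 111.2 kcal/mol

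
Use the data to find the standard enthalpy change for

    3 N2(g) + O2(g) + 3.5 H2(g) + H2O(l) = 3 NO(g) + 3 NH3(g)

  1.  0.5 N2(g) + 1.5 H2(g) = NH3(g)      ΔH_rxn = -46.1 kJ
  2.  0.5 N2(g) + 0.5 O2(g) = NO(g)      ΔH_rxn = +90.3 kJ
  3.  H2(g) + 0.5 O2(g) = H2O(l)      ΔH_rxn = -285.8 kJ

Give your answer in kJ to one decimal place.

ΔH_rxn = 418.4 kJ

eq. 1 × 3: (3)·(-46.1) = -138.3 kJ
eq. 2 × 3: (3)·(+90.3) = +270.9 kJ
eq. 3 reversed: +285.8 kJ
ΔH_rxn = (3)·(-46.1) + (3)·(+90.3) + (-1)·(-285.8) = 418.4 kJ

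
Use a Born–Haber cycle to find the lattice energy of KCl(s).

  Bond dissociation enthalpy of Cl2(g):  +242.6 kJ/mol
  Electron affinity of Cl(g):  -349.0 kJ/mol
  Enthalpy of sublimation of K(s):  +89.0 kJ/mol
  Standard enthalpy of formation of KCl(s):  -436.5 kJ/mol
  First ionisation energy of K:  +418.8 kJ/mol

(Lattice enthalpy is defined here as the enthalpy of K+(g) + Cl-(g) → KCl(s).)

U = -716.6 kJ/mol

ΔHf° = 1·ΔHsub + 1·(ΣIE) + 1/2·D(Cl2) + 1·EA + U
-436.5 = 1·(+89.0) + 1·(+418.8) + 1/2·(+242.6) + 1·(-349.0) + U
U = -436.5 − (+280.1) = -716.6 kJ/mol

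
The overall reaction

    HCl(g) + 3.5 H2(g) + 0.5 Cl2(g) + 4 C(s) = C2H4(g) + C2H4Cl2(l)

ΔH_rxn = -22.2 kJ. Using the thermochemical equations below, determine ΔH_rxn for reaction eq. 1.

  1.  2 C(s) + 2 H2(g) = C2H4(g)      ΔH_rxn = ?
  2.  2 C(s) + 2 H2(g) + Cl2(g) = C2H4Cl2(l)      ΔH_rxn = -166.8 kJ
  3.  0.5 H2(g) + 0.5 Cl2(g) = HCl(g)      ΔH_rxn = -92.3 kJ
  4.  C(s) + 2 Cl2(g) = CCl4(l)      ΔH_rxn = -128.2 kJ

eq. 1 as written (C2H4(g) already on the product side): contributes x
eq. 2 as written (C2H4Cl2(l) already on the product side): -166.8 kJ
eq. 3 reversed (reverse to put HCl(g) on the reactant side): +92.3 kJ
eq. 4: not needed (CCl4(l) appears nowhere else).
-22.2 = (-166.8) + (+92.3) + x
x = (-22.2 − (-74.5)) / (1) = 52.3 kJ

ΔH_rxn = 52.3 kJ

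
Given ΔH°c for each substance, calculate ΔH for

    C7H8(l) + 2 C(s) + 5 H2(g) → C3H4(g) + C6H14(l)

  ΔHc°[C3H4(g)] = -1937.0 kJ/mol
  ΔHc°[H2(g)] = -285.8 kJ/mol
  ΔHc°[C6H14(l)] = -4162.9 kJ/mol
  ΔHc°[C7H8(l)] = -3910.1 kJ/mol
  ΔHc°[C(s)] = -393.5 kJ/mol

ΔH = -26.2 kJ/mol

With combustion enthalpies, reactants minus products:
= [1·(-3910.1) + 2·(-393.5) + 5·(-285.8)] − [1·(-1937.0) + 1·(-4162.9)]
= -26.2 kJ/mol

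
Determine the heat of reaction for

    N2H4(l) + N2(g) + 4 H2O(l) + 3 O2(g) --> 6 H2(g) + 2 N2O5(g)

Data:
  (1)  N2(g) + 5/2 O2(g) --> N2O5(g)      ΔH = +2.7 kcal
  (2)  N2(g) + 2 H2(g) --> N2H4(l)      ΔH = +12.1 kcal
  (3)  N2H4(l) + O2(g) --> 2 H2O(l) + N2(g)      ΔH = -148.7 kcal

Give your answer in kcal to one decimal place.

(1) × 2: (2)·(+2.7) = +5.4 kcal
(2) reversed and × 3: (-3)·(+12.1) = -36.3 kcal
(3) reversed and × 2: (-2)·(-148.7) = +297.4 kcal
Combining the equations, ΔH = (2)·(+2.7) + (-3)·(+12.1) + (-2)·(-148.7) = 266.5 kcal

ΔH = 266.5 kcal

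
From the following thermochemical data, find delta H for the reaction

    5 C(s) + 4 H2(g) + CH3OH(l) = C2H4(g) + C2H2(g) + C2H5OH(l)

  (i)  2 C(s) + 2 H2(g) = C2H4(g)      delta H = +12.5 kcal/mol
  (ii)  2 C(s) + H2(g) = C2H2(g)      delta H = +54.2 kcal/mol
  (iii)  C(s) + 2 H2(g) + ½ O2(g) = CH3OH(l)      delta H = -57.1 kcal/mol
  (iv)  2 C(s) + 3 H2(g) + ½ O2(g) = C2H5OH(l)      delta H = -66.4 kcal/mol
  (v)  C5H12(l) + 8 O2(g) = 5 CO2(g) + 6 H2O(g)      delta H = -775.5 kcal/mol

delta H = 57.4 kcal/mol

(i) as written (C2H4(g) already on the product side): +12.5 kcal/mol
(ii) as written (C2H2(g) already on the product side): +54.2 kcal/mol
(iii) reversed (reverse to put CH3OH(l) on the reactant side): +57.1 kcal/mol
(iv) as written (C2H5OH(l) already on the product side): -66.4 kcal/mol
(v): not needed (CO2(g) appears nowhere else).
delta H = (1)·(+12.5) + (1)·(+54.2) + (-1)·(-57.1) + (1)·(-66.4) = 57.4 kcal/mol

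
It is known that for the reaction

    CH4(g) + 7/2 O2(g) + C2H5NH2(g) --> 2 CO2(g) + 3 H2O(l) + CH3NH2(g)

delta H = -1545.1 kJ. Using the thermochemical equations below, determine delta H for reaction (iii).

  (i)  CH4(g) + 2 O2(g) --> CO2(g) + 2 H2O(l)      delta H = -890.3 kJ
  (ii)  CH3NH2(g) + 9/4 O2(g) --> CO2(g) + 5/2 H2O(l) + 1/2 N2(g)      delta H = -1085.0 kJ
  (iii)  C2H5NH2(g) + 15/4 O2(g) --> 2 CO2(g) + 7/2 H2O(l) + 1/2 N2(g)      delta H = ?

(i) as written (CH4(g) already on the reactant side): -890.3 kJ
(ii) reversed (reverse to put CH3NH2(g) on the product side): +1085.0 kJ
(iii) as written (C2H5NH2(g) already on the reactant side): contributes x
-1545.1 = (-890.3) + (+1085.0) + x
x = (-1545.1 − (+194.7)) / (1) = -1739.8 kJ

delta H = -1739.8 kJ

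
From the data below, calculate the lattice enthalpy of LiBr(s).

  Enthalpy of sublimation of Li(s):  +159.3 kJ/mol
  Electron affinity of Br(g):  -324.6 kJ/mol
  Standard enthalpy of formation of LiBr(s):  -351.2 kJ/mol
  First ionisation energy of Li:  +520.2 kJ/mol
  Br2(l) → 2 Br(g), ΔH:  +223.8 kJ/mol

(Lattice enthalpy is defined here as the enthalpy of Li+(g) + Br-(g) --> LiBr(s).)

ΔHf° = 1·ΔHsub + 1·(ΣIE) + 1/2·D(Br2) + 1·EA + U
-351.2 = 1·(+159.3) + 1·(+520.2) + 1/2·(+223.8) + 1·(-324.6) + U
U = -351.2 − (+466.8) = -818.0 kJ/mol

U = -818.0 kJ/mol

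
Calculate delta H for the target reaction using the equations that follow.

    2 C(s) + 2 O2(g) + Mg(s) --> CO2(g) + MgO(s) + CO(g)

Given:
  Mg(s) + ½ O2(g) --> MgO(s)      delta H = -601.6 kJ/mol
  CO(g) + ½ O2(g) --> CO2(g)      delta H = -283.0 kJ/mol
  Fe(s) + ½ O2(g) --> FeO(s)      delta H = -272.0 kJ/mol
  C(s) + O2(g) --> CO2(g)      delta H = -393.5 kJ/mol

equation 1 as written: -601.6 kJ/mol
equation 2 reversed: +283.0 kJ/mol
equation 3: not needed.
equation 4 × 2: (2)·(-393.5) = -787.0 kJ/mol
Summing the manipulated equations, delta H = (1)·(-601.6) + (-1)·(-283.0) + (2)·(-393.5) = -1105.6 kJ/mol

delta H = -1105.6 kJ/mol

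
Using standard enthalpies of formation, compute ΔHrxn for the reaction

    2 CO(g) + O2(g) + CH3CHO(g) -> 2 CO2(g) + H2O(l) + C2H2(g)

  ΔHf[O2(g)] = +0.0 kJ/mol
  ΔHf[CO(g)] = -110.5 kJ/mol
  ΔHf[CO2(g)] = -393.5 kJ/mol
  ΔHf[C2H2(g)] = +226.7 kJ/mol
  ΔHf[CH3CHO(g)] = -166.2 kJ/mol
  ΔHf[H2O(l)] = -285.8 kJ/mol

ΔH°rxn = Σ nΔHf°(products) − Σ nΔHf°(reactants).
Products: 2·(-393.5) + 1·(-285.8) + 1·(+226.7) = -846.1
Reactants: 2·(-110.5) + 1·(+0.0) + 1·(-166.2) = -387.2
ΔHrxn = (-846.1) − (-387.2) = -458.9 kJ/mol

ΔHrxn = -458.9 kJ/mol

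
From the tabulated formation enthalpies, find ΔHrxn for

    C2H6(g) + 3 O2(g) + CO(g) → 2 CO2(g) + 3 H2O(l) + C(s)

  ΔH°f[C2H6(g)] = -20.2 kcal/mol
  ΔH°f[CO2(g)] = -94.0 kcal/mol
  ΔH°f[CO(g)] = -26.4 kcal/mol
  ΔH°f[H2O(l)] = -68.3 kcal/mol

ΔHrxn = -346.3 kcal/mol

Products: 2·(-94.0) + 3·(-68.3) + 1·(+0.0) = -392.9
Reactants: 1·(-20.2) + 3·(+0.0) + 1·(-26.4) = -46.6
ΔHrxn = (-392.9) − (-46.6) = -346.3 kcal/mol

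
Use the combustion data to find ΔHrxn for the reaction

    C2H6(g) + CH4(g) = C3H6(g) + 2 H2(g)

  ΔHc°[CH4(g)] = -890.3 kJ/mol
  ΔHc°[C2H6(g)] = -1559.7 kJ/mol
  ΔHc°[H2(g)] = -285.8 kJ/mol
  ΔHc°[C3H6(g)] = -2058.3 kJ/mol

Using ΔH = Σ nΔHc°(reactants) − Σ nΔHc°(products):
= [1·(-1559.7) + 1·(-890.3)] − [1·(-2058.3) + 2·(-285.8)]
= 179.9 kJ/mol

ΔHrxn = 179.9 kJ/mol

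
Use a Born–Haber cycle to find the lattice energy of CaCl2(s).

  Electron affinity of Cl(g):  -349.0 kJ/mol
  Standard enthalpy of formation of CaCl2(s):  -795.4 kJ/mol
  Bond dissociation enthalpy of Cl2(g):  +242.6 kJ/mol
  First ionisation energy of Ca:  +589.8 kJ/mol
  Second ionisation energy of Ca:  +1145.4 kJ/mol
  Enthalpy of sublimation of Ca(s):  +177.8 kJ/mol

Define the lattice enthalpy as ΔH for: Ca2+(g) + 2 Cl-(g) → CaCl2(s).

U = -2253.0 kJ/mol

ΔHf° = 1·ΔHsub + 1·(ΣIE) + 1·D(Cl2) + 2·EA + U
-795.4 = 1·(+177.8) + 1·(+1735.2) + 1·(+242.6) + 2·(-349.0) + U
U = -795.4 − (+1457.6) = -2253.0 kJ/mol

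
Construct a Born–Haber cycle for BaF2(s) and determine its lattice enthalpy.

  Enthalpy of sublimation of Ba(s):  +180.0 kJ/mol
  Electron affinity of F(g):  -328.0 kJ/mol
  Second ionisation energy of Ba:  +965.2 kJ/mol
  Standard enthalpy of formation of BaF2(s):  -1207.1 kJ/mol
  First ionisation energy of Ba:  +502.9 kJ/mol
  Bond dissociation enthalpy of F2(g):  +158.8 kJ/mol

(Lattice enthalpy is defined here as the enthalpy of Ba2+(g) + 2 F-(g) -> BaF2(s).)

U = -2358.0 kJ/mol

ΔHf° = 1·ΔHsub + 1·(ΣIE) + 1·D(F2) + 2·EA + U
-1207.1 = 1·(+180.0) + 1·(+1468.1) + 1·(+158.8) + 2·(-328.0) + U
U = -1207.1 − (+1150.9) = -2358.0 kJ/mol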